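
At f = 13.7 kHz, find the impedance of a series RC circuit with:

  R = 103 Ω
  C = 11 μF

Step 1 — Angular frequency: ω = 2π·f = 2π·1.37e+04 = 8.608e+04 rad/s.
Step 2 — Component impedances:
  R: Z = R = 103 Ω
  C: Z = 1/(jωC) = -j/(ω·C) = 0 - j1.056 Ω
Step 3 — Series combination: Z_total = R + C = 103 - j1.056 Ω = 103∠-0.6° Ω.

Z = 103 - j1.056 Ω = 103∠-0.6° Ω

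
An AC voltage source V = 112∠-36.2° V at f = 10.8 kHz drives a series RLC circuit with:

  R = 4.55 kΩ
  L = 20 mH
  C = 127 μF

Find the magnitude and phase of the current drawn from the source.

Step 1 — Angular frequency: ω = 2π·f = 2π·1.08e+04 = 6.786e+04 rad/s.
Step 2 — Component impedances:
  R: Z = R = 4550 Ω
  L: Z = jωL = j·6.786e+04·0.02 = 0 + j1357 Ω
  C: Z = 1/(jωC) = -j/(ω·C) = 0 - j0.116 Ω
Step 3 — Series combination: Z_total = R + L + C = 4550 + j1357 Ω = 4748∠16.6° Ω.
Step 4 — Source phasor: V = 112∠-36.2° V = 90.38 - j66.15 V.
Step 5 — Ohm's law: I = V / Z_total = (90.38 - j66.15) / (4550 + j1357) = 0.01426 - j0.01879 A.
Step 6 — Convert to polar: |I| = 0.02359 A, ∠I = -52.8°.

I = 0.02359∠-52.8° A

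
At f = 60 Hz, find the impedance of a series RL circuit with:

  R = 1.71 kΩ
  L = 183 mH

Step 1 — Angular frequency: ω = 2π·f = 2π·60 = 377 rad/s.
Step 2 — Component impedances:
  R: Z = R = 1710 Ω
  L: Z = jωL = j·377·0.183 = 0 + j68.99 Ω
Step 3 — Series combination: Z_total = R + L = 1710 + j68.99 Ω = 1711∠2.3° Ω.

Z = 1710 + j68.99 Ω = 1711∠2.3° Ω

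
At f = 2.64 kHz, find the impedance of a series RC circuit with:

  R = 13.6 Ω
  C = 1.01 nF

Step 1 — Angular frequency: ω = 2π·f = 2π·2640 = 1.659e+04 rad/s.
Step 2 — Component impedances:
  R: Z = R = 13.6 Ω
  C: Z = 1/(jωC) = -j/(ω·C) = 0 - j5.969e+04 Ω
Step 3 — Series combination: Z_total = R + C = 13.6 - j5.969e+04 Ω = 5.969e+04∠-90.0° Ω.

Z = 13.6 - j5.969e+04 Ω = 5.969e+04∠-90.0° Ω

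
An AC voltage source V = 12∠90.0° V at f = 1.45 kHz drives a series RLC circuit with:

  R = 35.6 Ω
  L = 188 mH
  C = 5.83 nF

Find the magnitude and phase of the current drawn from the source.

Step 1 — Angular frequency: ω = 2π·f = 2π·1450 = 9111 rad/s.
Step 2 — Component impedances:
  R: Z = R = 35.6 Ω
  L: Z = jωL = j·9111·0.188 = 0 + j1713 Ω
  C: Z = 1/(jωC) = -j/(ω·C) = 0 - j1.883e+04 Ω
Step 3 — Series combination: Z_total = R + L + C = 35.6 - j1.711e+04 Ω = 1.711e+04∠-89.9° Ω.
Step 4 — Source phasor: V = 12∠90.0° V = 0 + j12 V.
Step 5 — Ohm's law: I = V / Z_total = (0 + j12) / (35.6 - j1.711e+04) = -0.0007012 + j1.459e-06 A.
Step 6 — Convert to polar: |I| = 0.0007012 A, ∠I = 179.9°.

I = 0.0007012∠179.9° A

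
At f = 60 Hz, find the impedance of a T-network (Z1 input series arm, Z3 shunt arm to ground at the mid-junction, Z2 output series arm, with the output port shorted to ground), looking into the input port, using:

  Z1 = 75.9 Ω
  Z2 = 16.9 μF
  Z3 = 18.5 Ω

Step 1 — Angular frequency: ω = 2π·f = 2π·60 = 377 rad/s.
Step 2 — Component impedances:
  Z1: Z = R = 75.9 Ω
  Z2: Z = 1/(jωC) = -j/(ω·C) = 0 - j157 Ω
  Z3: Z = R = 18.5 Ω
Step 3 — With the output port shorted to ground, the output series arm Z2 runs from the junction to ground; the shunt arm Z3 also runs from the junction to ground. They appear in parallel: Z3 || Z2 = 18.25 - j2.151 Ω.
Step 4 — Series with input arm Z1: Z_in = Z1 + (Z3 || Z2) = 94.15 - j2.151 Ω = 94.17∠-1.3° Ω.

Z = 94.15 - j2.151 Ω = 94.17∠-1.3° Ω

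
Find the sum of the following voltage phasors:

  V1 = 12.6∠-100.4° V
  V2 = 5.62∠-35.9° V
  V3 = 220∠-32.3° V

Step 1 — Convert each phasor to rectangular form:
  V1 = 12.6·(cos(-100.4°) + j·sin(-100.4°)) = -2.275 - j12.39 V
  V2 = 5.62·(cos(-35.9°) + j·sin(-35.9°)) = 4.552 - j3.295 V
  V3 = 220·(cos(-32.3°) + j·sin(-32.3°)) = 186 - j117.6 V
Step 2 — Sum components: V_total = 188.2 - j133.2 V.
Step 3 — Convert to polar: |V_total| = 230.6 V, ∠V_total = -35.3°.

V_total = 230.6∠-35.3° V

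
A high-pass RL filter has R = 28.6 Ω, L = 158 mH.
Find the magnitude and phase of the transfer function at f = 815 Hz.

Step 1 — Angular frequency: ω = 2π·815 = 5121 rad/s.
Step 2 — Transfer function: H(jω) = jωL/(R + jωL).
Step 3 — Numerator jωL = j·809.1; denominator R + jωL = 28.6 + j809.1.
Step 4 — H = 0.9988 + j0.0353.
Step 5 — Magnitude: |H| = 0.9994 (-0.0 dB); phase: φ = 2.0°.

|H| = 0.9994 (-0.0 dB), φ = 2.0°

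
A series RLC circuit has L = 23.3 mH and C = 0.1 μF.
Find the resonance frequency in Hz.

Step 1 — Resonance condition Im(Z)=0 gives ω₀ = 1/√(LC).
Step 2 — ω₀ = 1/√(0.0233·1e-07) = 2.072e+04 rad/s.
Step 3 — f₀ = ω₀/(2π) = 3297 Hz.

f₀ = 3297 Hz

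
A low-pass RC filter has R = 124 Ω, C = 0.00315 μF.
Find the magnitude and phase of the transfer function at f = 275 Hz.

Step 1 — Angular frequency: ω = 2π·275 = 1728 rad/s.
Step 2 — Transfer function: H(jω) = 1/(1 + jωRC).
Step 3 — Denominator: 1 + jωRC = 1 + j·1728·124·3.15e-09 = 1 + j0.0006749.
Step 4 — H = 1 - j0.0006749.
Step 5 — Magnitude: |H| = 1 (-0.0 dB); phase: φ = -0.0°.

|H| = 1 (-0.0 dB), φ = -0.0°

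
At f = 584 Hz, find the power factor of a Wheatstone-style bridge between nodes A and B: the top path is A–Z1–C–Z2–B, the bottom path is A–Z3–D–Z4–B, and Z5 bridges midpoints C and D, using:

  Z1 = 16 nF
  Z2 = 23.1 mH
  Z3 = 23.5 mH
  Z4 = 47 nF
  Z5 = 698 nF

Step 1 — Angular frequency: ω = 2π·f = 2π·584 = 3669 rad/s.
Step 2 — Component impedances:
  Z1: Z = 1/(jωC) = -j/(ω·C) = 0 - j1.703e+04 Ω
  Z2: Z = jωL = j·3669·0.0231 = 0 + j84.76 Ω
  Z3: Z = jωL = j·3669·0.0235 = 0 + j86.23 Ω
  Z4: Z = 1/(jωC) = -j/(ω·C) = 0 - j5798 Ω
  Z5: Z = 1/(jωC) = -j/(ω·C) = 0 - j390.4 Ω
Step 3 — Bridge requires nodal analysis (the Z5 bridge couples midpoints C and D, so the two paths cannot be reduced to a simple series/parallel combination). Setting node B to ground and injecting 1 A at node A, the 3-node admittance system at A, C, D solves to V_A = Z_AB = 0 - j199.5 Ω = 199.5∠-90.0° Ω.
Step 4 — Power factor: PF = cos(φ) = Re(Z)/|Z| = 0/199.5 = 0.
Step 5 — Type: Im(Z) = -199.5 ⇒ leading (phase φ = -90.0°).

PF = 0 (leading, φ = -90.0°)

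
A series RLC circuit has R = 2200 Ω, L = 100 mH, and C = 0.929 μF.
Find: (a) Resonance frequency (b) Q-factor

Step 1 — Resonance condition Im(Z)=0 gives ω₀ = 1/√(LC).
Step 2 — ω₀ = 1/√(0.1·9.29e-07) = 3281 rad/s.
Step 3 — f₀ = ω₀/(2π) = 522.2 Hz.
Step 4 — Series Q: Q = ω₀L/R = 3281·0.1/2200 = 0.1491.

(a) f₀ = 522.2 Hz  (b) Q = 0.1491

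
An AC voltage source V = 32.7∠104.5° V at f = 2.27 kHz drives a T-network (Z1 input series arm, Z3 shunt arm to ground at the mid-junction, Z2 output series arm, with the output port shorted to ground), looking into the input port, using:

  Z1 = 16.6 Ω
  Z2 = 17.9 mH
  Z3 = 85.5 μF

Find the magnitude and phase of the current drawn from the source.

Step 1 — Angular frequency: ω = 2π·f = 2π·2270 = 1.426e+04 rad/s.
Step 2 — Component impedances:
  Z1: Z = R = 16.6 Ω
  Z2: Z = jωL = j·1.426e+04·0.0179 = 0 + j255.3 Ω
  Z3: Z = 1/(jωC) = -j/(ω·C) = 0 - j0.82 Ω
Step 3 — With the output port shorted to ground, the output series arm Z2 runs from the junction to ground; the shunt arm Z3 also runs from the junction to ground. They appear in parallel: Z3 || Z2 = 0 - j0.8227 Ω.
Step 4 — Series with input arm Z1: Z_in = Z1 + (Z3 || Z2) = 16.6 - j0.8227 Ω = 16.62∠-2.8° Ω.
Step 5 — Source phasor: V = 32.7∠104.5° V = -8.187 + j31.66 V.
Step 6 — Ohm's law: I = V / Z_total = (-8.187 + j31.66) / (16.6 - j0.8227) = -0.5863 + j1.878 A.
Step 7 — Convert to polar: |I| = 1.967 A, ∠I = 107.3°.

I = 1.967∠107.3° A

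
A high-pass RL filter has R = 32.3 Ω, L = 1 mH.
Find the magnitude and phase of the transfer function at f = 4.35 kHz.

Step 1 — Angular frequency: ω = 2π·4350 = 2.733e+04 rad/s.
Step 2 — Transfer function: H(jω) = jωL/(R + jωL).
Step 3 — Numerator jωL = j·27.33; denominator R + jωL = 32.3 + j27.33.
Step 4 — H = 0.4173 + j0.4931.
Step 5 — Magnitude: |H| = 0.646 (-3.8 dB); phase: φ = 49.8°.

|H| = 0.646 (-3.8 dB), φ = 49.8°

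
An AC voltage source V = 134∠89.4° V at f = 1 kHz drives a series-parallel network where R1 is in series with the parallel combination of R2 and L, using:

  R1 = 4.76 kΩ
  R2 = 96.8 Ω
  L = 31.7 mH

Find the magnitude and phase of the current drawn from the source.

Step 1 — Angular frequency: ω = 2π·f = 2π·1000 = 6283 rad/s.
Step 2 — Component impedances:
  R1: Z = R = 4760 Ω
  R2: Z = R = 96.8 Ω
  L: Z = jωL = j·6283·0.0317 = 0 + j199.2 Ω
Step 3 — Parallel branch: R2 || L = 1/(1/R2 + 1/L) = 78.3 + j38.06 Ω.
Step 4 — Series with R1: Z_total = R1 + (R2 || L) = 4838 + j38.06 Ω = 4838∠0.5° Ω.
Step 5 — Source phasor: V = 134∠89.4° V = 1.403 + j134 V.
Step 6 — Ohm's law: I = V / Z_total = (1.403 + j134) / (4838 + j38.06) = 0.0005078 + j0.02769 A.
Step 7 — Convert to polar: |I| = 0.02769 A, ∠I = 88.9°.

I = 0.02769∠88.9° A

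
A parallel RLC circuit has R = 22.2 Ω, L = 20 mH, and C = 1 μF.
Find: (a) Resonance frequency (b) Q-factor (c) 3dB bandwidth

Step 1 — Resonance: ω₀ = 1/√(LC) = 1/√(0.02·1e-06) = 7071 rad/s.
Step 2 — f₀ = ω₀/(2π) = 1125 Hz.
Step 3 — Parallel Q: Q = R/(ω₀L) = 22.2/(7071·0.02) = 0.157.
Step 4 — Bandwidth: Δω = ω₀/Q = 4.505e+04 rad/s; BW = Δω/(2π) = 7169 Hz.

(a) f₀ = 1125 Hz  (b) Q = 0.157  (c) BW = 7169 Hz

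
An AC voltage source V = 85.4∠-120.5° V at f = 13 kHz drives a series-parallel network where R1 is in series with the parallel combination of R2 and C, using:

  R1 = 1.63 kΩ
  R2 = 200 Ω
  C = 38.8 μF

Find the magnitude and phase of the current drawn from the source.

Step 1 — Angular frequency: ω = 2π·f = 2π·1.3e+04 = 8.168e+04 rad/s.
Step 2 — Component impedances:
  R1: Z = R = 1630 Ω
  R2: Z = R = 200 Ω
  C: Z = 1/(jωC) = -j/(ω·C) = 0 - j0.3155 Ω
Step 3 — Parallel branch: R2 || C = 1/(1/R2 + 1/C) = 0.0004978 - j0.3155 Ω.
Step 4 — Series with R1: Z_total = R1 + (R2 || C) = 1630 - j0.3155 Ω = 1630∠-0.0° Ω.
Step 5 — Source phasor: V = 85.4∠-120.5° V = -43.34 - j73.58 V.
Step 6 — Ohm's law: I = V / Z_total = (-43.34 - j73.58) / (1630 - j0.3155) = -0.02658 - j0.04515 A.
Step 7 — Convert to polar: |I| = 0.05239 A, ∠I = -120.5°.

I = 0.05239∠-120.5° A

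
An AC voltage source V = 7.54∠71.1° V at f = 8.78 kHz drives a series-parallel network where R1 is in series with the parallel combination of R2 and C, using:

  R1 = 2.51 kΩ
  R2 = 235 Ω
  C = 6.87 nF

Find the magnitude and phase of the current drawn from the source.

Step 1 — Angular frequency: ω = 2π·f = 2π·8780 = 5.517e+04 rad/s.
Step 2 — Component impedances:
  R1: Z = R = 2510 Ω
  R2: Z = R = 235 Ω
  C: Z = 1/(jωC) = -j/(ω·C) = 0 - j2639 Ω
Step 3 — Parallel branch: R2 || C = 1/(1/R2 + 1/C) = 233.2 - j20.77 Ω.
Step 4 — Series with R1: Z_total = R1 + (R2 || C) = 2743 - j20.77 Ω = 2743∠-0.4° Ω.
Step 5 — Source phasor: V = 7.54∠71.1° V = 2.442 + j7.133 V.
Step 6 — Ohm's law: I = V / Z_total = (2.442 + j7.133) / (2743 - j20.77) = 0.0008706 + j0.002607 A.
Step 7 — Convert to polar: |I| = 0.002749 A, ∠I = 71.5°.

I = 0.002749∠71.5° A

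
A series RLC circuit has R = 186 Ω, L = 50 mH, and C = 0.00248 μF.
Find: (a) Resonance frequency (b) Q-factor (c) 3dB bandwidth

Step 1 — Resonance: ω₀ = 1/√(LC) = 1/√(0.05·2.48e-09) = 8.98e+04 rad/s.
Step 2 — f₀ = ω₀/(2π) = 1.429e+04 Hz.
Step 3 — Series Q: Q = ω₀L/R = 8.98e+04·0.05/186 = 24.14.
Step 4 — Bandwidth: Δω = ω₀/Q = 3720 rad/s; BW = Δω/(2π) = 592.1 Hz.

(a) f₀ = 1.429e+04 Hz  (b) Q = 24.14  (c) BW = 592.1 Hz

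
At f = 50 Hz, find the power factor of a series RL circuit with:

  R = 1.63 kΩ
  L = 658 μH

Step 1 — Angular frequency: ω = 2π·f = 2π·50 = 314.2 rad/s.
Step 2 — Component impedances:
  R: Z = R = 1630 Ω
  L: Z = jωL = j·314.2·0.000658 = 0 + j0.2067 Ω
Step 3 — Series combination: Z_total = R + L = 1630 + j0.2067 Ω = 1630∠0.0° Ω.
Step 4 — Power factor: PF = cos(φ) = Re(Z)/|Z| = 1630/1630 = 1.
Step 5 — Type: Im(Z) = 0.2067 ⇒ lagging (phase φ = 0.0°).

PF = 1 (lagging, φ = 0.0°)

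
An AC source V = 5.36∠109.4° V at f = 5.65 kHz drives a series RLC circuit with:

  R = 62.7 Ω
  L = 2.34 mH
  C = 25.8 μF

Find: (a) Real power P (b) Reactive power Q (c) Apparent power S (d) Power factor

Step 1 — Angular frequency: ω = 2π·f = 2π·5650 = 3.55e+04 rad/s.
Step 2 — Component impedances:
  R: Z = R = 62.7 Ω
  L: Z = jωL = j·3.55e+04·0.00234 = 0 + j83.07 Ω
  C: Z = 1/(jωC) = -j/(ω·C) = 0 - j1.092 Ω
Step 3 — Series combination: Z_total = R + L + C = 62.7 + j81.98 Ω = 103.2∠52.6° Ω.
Step 4 — Source phasor: V = 5.36∠109.4° V = -1.78 + j5.056 V.
Step 5 — Current: I = V / Z = 0.02843 + j0.04346 A = 0.05193∠56.8° A.
Step 6 — Complex power: S = V·I* = 0.1691 + j0.2211 VA.
Step 7 — Real power: P = Re(S) = 0.1691 W.
Step 8 — Reactive power: Q = Im(S) = 0.2211 VAR.
Step 9 — Apparent power: |S| = 0.2784 VA.
Step 10 — Power factor: PF = P/|S| = 0.6075 (lagging).

(a) P = 0.1691 W  (b) Q = 0.2211 VAR  (c) S = 0.2784 VA  (d) PF = 0.6075 (lagging)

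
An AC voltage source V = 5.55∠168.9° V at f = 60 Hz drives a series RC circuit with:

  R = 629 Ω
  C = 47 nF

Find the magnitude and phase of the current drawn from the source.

Step 1 — Angular frequency: ω = 2π·f = 2π·60 = 377 rad/s.
Step 2 — Component impedances:
  R: Z = R = 629 Ω
  C: Z = 1/(jωC) = -j/(ω·C) = 0 - j5.644e+04 Ω
Step 3 — Series combination: Z_total = R + C = 629 - j5.644e+04 Ω = 5.644e+04∠-89.4° Ω.
Step 4 — Source phasor: V = 5.55∠168.9° V = -5.446 + j1.068 V.
Step 5 — Ohm's law: I = V / Z_total = (-5.446 + j1.068) / (629 - j5.644e+04) = -2.001e-05 - j9.628e-05 A.
Step 6 — Convert to polar: |I| = 9.833e-05 A, ∠I = -101.7°.

I = 9.833e-05∠-101.7° A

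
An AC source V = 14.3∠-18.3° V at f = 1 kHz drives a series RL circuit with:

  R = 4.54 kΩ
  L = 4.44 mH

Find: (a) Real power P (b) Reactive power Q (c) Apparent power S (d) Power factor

Step 1 — Angular frequency: ω = 2π·f = 2π·1000 = 6283 rad/s.
Step 2 — Component impedances:
  R: Z = R = 4540 Ω
  L: Z = jωL = j·6283·0.00444 = 0 + j27.9 Ω
Step 3 — Series combination: Z_total = R + L = 4540 + j27.9 Ω = 4540∠0.4° Ω.
Step 4 — Source phasor: V = 14.3∠-18.3° V = 13.58 - j4.49 V.
Step 5 — Current: I = V / Z = 0.002984 - j0.001007 A = 0.00315∠-18.7° A.
Step 6 — Complex power: S = V·I* = 0.04504 + j0.0002768 VA.
Step 7 — Real power: P = Re(S) = 0.04504 W.
Step 8 — Reactive power: Q = Im(S) = 0.0002768 VAR.
Step 9 — Apparent power: |S| = 0.04504 VA.
Step 10 — Power factor: PF = P/|S| = 1 (lagging).

(a) P = 0.04504 W  (b) Q = 0.0002768 VAR  (c) S = 0.04504 VA  (d) PF = 1 (lagging)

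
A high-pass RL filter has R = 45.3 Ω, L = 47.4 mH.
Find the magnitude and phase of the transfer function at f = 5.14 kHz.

Step 1 — Angular frequency: ω = 2π·5140 = 3.23e+04 rad/s.
Step 2 — Transfer function: H(jω) = jωL/(R + jωL).
Step 3 — Numerator jωL = j·1531; denominator R + jωL = 45.3 + j1531.
Step 4 — H = 0.9991 + j0.02957.
Step 5 — Magnitude: |H| = 0.9996 (-0.0 dB); phase: φ = 1.7°.

|H| = 0.9996 (-0.0 dB), φ = 1.7°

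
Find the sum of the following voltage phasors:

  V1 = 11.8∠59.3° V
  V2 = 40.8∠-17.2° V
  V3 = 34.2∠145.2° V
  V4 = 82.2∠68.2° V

Step 1 — Convert each phasor to rectangular form:
  V1 = 11.8·(cos(59.3°) + j·sin(59.3°)) = 6.024 + j10.15 V
  V2 = 40.8·(cos(-17.2°) + j·sin(-17.2°)) = 38.98 - j12.06 V
  V3 = 34.2·(cos(145.2°) + j·sin(145.2°)) = -28.08 + j19.52 V
  V4 = 82.2·(cos(68.2°) + j·sin(68.2°)) = 30.53 + j76.32 V
Step 2 — Sum components: V_total = 47.44 + j93.92 V.
Step 3 — Convert to polar: |V_total| = 105.2 V, ∠V_total = 63.2°.

V_total = 105.2∠63.2° V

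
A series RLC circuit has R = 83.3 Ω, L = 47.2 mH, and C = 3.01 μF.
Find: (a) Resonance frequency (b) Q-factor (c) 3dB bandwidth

Step 1 — Resonance: ω₀ = 1/√(LC) = 1/√(0.0472·3.01e-06) = 2653 rad/s.
Step 2 — f₀ = ω₀/(2π) = 422.2 Hz.
Step 3 — Series Q: Q = ω₀L/R = 2653·0.0472/83.3 = 1.503.
Step 4 — Bandwidth: Δω = ω₀/Q = 1765 rad/s; BW = Δω/(2π) = 280.9 Hz.

(a) f₀ = 422.2 Hz  (b) Q = 1.503  (c) BW = 280.9 Hz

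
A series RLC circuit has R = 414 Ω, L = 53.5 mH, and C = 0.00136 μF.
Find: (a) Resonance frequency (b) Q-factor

Step 1 — Resonance condition Im(Z)=0 gives ω₀ = 1/√(LC).
Step 2 — ω₀ = 1/√(0.0535·1.36e-09) = 1.172e+05 rad/s.
Step 3 — f₀ = ω₀/(2π) = 1.866e+04 Hz.
Step 4 — Series Q: Q = ω₀L/R = 1.172e+05·0.0535/414 = 15.15.

(a) f₀ = 1.866e+04 Hz  (b) Q = 15.15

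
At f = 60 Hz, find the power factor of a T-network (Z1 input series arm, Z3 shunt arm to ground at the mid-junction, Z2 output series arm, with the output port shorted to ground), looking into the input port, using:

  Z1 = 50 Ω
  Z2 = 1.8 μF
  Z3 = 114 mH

Step 1 — Angular frequency: ω = 2π·f = 2π·60 = 377 rad/s.
Step 2 — Component impedances:
  Z1: Z = R = 50 Ω
  Z2: Z = 1/(jωC) = -j/(ω·C) = 0 - j1474 Ω
  Z3: Z = jωL = j·377·0.114 = 0 + j42.98 Ω
Step 3 — With the output port shorted to ground, the output series arm Z2 runs from the junction to ground; the shunt arm Z3 also runs from the junction to ground. They appear in parallel: Z3 || Z2 = 0 + j44.27 Ω.
Step 4 — Series with input arm Z1: Z_in = Z1 + (Z3 || Z2) = 50 + j44.27 Ω = 66.78∠41.5° Ω.
Step 5 — Power factor: PF = cos(φ) = Re(Z)/|Z| = 50/66.78 = 0.7487.
Step 6 — Type: Im(Z) = 44.27 ⇒ lagging (phase φ = 41.5°).

PF = 0.7487 (lagging, φ = 41.5°)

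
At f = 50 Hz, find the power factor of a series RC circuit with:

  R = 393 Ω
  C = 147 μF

Step 1 — Angular frequency: ω = 2π·f = 2π·50 = 314.2 rad/s.
Step 2 — Component impedances:
  R: Z = R = 393 Ω
  C: Z = 1/(jωC) = -j/(ω·C) = 0 - j21.65 Ω
Step 3 — Series combination: Z_total = R + C = 393 - j21.65 Ω = 393.6∠-3.2° Ω.
Step 4 — Power factor: PF = cos(φ) = Re(Z)/|Z| = 393/393.6 = 0.9985.
Step 5 — Type: Im(Z) = -21.65 ⇒ leading (phase φ = -3.2°).

PF = 0.9985 (leading, φ = -3.2°)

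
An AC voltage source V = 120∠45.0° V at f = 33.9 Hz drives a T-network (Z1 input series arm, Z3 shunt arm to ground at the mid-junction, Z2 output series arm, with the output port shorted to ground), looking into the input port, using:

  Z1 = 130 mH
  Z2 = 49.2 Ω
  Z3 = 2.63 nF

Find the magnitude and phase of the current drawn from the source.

Step 1 — Angular frequency: ω = 2π·f = 2π·33.9 = 213 rad/s.
Step 2 — Component impedances:
  Z1: Z = jωL = j·213·0.13 = 0 + j27.69 Ω
  Z2: Z = R = 49.2 Ω
  Z3: Z = 1/(jωC) = -j/(ω·C) = 0 - j1.785e+06 Ω
Step 3 — With the output port shorted to ground, the output series arm Z2 runs from the junction to ground; the shunt arm Z3 also runs from the junction to ground. They appear in parallel: Z3 || Z2 = 49.2 - j0.001356 Ω.
Step 4 — Series with input arm Z1: Z_in = Z1 + (Z3 || Z2) = 49.2 + j27.69 Ω = 56.46∠29.4° Ω.
Step 5 — Source phasor: V = 120∠45.0° V = 84.85 + j84.85 V.
Step 6 — Ohm's law: I = V / Z_total = (84.85 + j84.85) / (49.2 + j27.69) = 2.047 + j0.5727 A.
Step 7 — Convert to polar: |I| = 2.126 A, ∠I = 15.6°.

I = 2.126∠15.6° A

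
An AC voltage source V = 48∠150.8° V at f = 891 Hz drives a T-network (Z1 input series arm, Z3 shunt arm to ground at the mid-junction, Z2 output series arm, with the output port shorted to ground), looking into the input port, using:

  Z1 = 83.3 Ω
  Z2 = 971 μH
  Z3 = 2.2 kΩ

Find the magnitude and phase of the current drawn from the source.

Step 1 — Angular frequency: ω = 2π·f = 2π·891 = 5598 rad/s.
Step 2 — Component impedances:
  Z1: Z = R = 83.3 Ω
  Z2: Z = jωL = j·5598·0.000971 = 0 + j5.436 Ω
  Z3: Z = R = 2200 Ω
Step 3 — With the output port shorted to ground, the output series arm Z2 runs from the junction to ground; the shunt arm Z3 also runs from the junction to ground. They appear in parallel: Z3 || Z2 = 0.01343 + j5.436 Ω.
Step 4 — Series with input arm Z1: Z_in = Z1 + (Z3 || Z2) = 83.31 + j5.436 Ω = 83.49∠3.7° Ω.
Step 5 — Source phasor: V = 48∠150.8° V = -41.9 + j23.42 V.
Step 6 — Ohm's law: I = V / Z_total = (-41.9 + j23.42) / (83.31 + j5.436) = -0.4825 + j0.3126 A.
Step 7 — Convert to polar: |I| = 0.5749 A, ∠I = 147.1°.

I = 0.5749∠147.1° A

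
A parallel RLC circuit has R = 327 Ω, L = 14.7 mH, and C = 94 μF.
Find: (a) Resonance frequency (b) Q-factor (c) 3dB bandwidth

Step 1 — Resonance: ω₀ = 1/√(LC) = 1/√(0.0147·9.4e-05) = 850.7 rad/s.
Step 2 — f₀ = ω₀/(2π) = 135.4 Hz.
Step 3 — Parallel Q: Q = R/(ω₀L) = 327/(850.7·0.0147) = 26.15.
Step 4 — Bandwidth: Δω = ω₀/Q = 32.53 rad/s; BW = Δω/(2π) = 5.178 Hz.

(a) f₀ = 135.4 Hz  (b) Q = 26.15  (c) BW = 5.178 Hz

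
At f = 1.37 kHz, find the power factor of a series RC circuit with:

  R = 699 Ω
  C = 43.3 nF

Step 1 — Angular frequency: ω = 2π·f = 2π·1370 = 8608 rad/s.
Step 2 — Component impedances:
  R: Z = R = 699 Ω
  C: Z = 1/(jωC) = -j/(ω·C) = 0 - j2683 Ω
Step 3 — Series combination: Z_total = R + C = 699 - j2683 Ω = 2773∠-75.4° Ω.
Step 4 — Power factor: PF = cos(φ) = Re(Z)/|Z| = 699/2773 = 0.2521.
Step 5 — Type: Im(Z) = -2683 ⇒ leading (phase φ = -75.4°).

PF = 0.2521 (leading, φ = -75.4°)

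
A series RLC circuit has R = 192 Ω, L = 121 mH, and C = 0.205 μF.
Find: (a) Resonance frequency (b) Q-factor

Step 1 — Resonance condition Im(Z)=0 gives ω₀ = 1/√(LC).
Step 2 — ω₀ = 1/√(0.121·2.05e-07) = 6349 rad/s.
Step 3 — f₀ = ω₀/(2π) = 1011 Hz.
Step 4 — Series Q: Q = ω₀L/R = 6349·0.121/192 = 4.001.

(a) f₀ = 1011 Hz  (b) Q = 4.001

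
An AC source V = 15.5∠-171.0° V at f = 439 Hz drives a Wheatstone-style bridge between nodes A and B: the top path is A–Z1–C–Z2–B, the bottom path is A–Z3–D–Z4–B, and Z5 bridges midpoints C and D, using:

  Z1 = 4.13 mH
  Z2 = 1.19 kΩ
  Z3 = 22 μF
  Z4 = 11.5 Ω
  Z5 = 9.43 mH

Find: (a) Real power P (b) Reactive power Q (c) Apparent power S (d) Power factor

Step 1 — Angular frequency: ω = 2π·f = 2π·439 = 2758 rad/s.
Step 2 — Component impedances:
  Z1: Z = jωL = j·2758·0.00413 = 0 + j11.39 Ω
  Z2: Z = R = 1190 Ω
  Z3: Z = 1/(jωC) = -j/(ω·C) = 0 - j16.48 Ω
  Z4: Z = R = 11.5 Ω
  Z5: Z = jωL = j·2758·0.00943 = 0 + j26.01 Ω
Step 3 — Bridge requires nodal analysis (the Z5 bridge couples midpoints C and D, so the two paths cannot be reduced to a simple series/parallel combination). Setting node B to ground and injecting 1 A at node A, the 3-node admittance system at A, C, D solves to V_A = Z_AB = 11.74 - j29.06 Ω = 31.34∠-68.0° Ω.
Step 4 — Source phasor: V = 15.5∠-171.0° V = -15.31 - j2.425 V.
Step 5 — Current: I = V / Z = -0.1112 - j0.4818 A = 0.4945∠-103.0° A.
Step 6 — Complex power: S = V·I* = 2.87 - j7.107 VA.
Step 7 — Real power: P = Re(S) = 2.87 W.
Step 8 — Reactive power: Q = Im(S) = -7.107 VAR.
Step 9 — Apparent power: |S| = 7.665 VA.
Step 10 — Power factor: PF = P/|S| = 0.3745 (leading).

(a) P = 2.87 W  (b) Q = -7.107 VAR  (c) S = 7.665 VA  (d) PF = 0.3745 (leading)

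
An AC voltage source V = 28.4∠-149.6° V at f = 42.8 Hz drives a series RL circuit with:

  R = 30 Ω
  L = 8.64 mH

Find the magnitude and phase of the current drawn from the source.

Step 1 — Angular frequency: ω = 2π·f = 2π·42.8 = 268.9 rad/s.
Step 2 — Component impedances:
  R: Z = R = 30 Ω
  L: Z = jωL = j·268.9·0.00864 = 0 + j2.323 Ω
Step 3 — Series combination: Z_total = R + L = 30 + j2.323 Ω = 30.09∠4.4° Ω.
Step 4 — Source phasor: V = 28.4∠-149.6° V = -24.5 - j14.37 V.
Step 5 — Ohm's law: I = V / Z_total = (-24.5 - j14.37) / (30 + j2.323) = -0.8485 - j0.4133 A.
Step 6 — Convert to polar: |I| = 0.9438 A, ∠I = -154.0°.

I = 0.9438∠-154.0° A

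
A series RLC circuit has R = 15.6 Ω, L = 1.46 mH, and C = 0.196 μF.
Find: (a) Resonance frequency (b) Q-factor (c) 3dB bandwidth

Step 1 — Resonance: ω₀ = 1/√(LC) = 1/√(0.00146·1.96e-07) = 5.911e+04 rad/s.
Step 2 — f₀ = ω₀/(2π) = 9408 Hz.
Step 3 — Series Q: Q = ω₀L/R = 5.911e+04·0.00146/15.6 = 5.533.
Step 4 — Bandwidth: Δω = ω₀/Q = 1.068e+04 rad/s; BW = Δω/(2π) = 1701 Hz.

(a) f₀ = 9408 Hz  (b) Q = 5.533  (c) BW = 1701 Hz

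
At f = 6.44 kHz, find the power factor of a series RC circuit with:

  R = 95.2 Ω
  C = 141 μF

Step 1 — Angular frequency: ω = 2π·f = 2π·6440 = 4.046e+04 rad/s.
Step 2 — Component impedances:
  R: Z = R = 95.2 Ω
  C: Z = 1/(jωC) = -j/(ω·C) = 0 - j0.1753 Ω
Step 3 — Series combination: Z_total = R + C = 95.2 - j0.1753 Ω = 95.2∠-0.1° Ω.
Step 4 — Power factor: PF = cos(φ) = Re(Z)/|Z| = 95.2/95.2 = 1.
Step 5 — Type: Im(Z) = -0.1753 ⇒ leading (phase φ = -0.1°).

PF = 1 (leading, φ = -0.1°)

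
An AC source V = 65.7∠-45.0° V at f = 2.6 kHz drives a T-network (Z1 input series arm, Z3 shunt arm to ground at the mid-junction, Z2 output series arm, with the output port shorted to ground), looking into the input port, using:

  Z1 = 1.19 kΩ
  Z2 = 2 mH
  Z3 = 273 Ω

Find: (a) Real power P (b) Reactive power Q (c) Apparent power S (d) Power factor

Step 1 — Angular frequency: ω = 2π·f = 2π·2600 = 1.634e+04 rad/s.
Step 2 — Component impedances:
  Z1: Z = R = 1190 Ω
  Z2: Z = jωL = j·1.634e+04·0.002 = 0 + j32.67 Ω
  Z3: Z = R = 273 Ω
Step 3 — With the output port shorted to ground, the output series arm Z2 runs from the junction to ground; the shunt arm Z3 also runs from the junction to ground. They appear in parallel: Z3 || Z2 = 3.855 + j32.21 Ω.
Step 4 — Series with input arm Z1: Z_in = Z1 + (Z3 || Z2) = 1194 + j32.21 Ω = 1194∠1.5° Ω.
Step 5 — Source phasor: V = 65.7∠-45.0° V = 46.46 - j46.46 V.
Step 6 — Current: I = V / Z = 0.03784 - j0.03993 A = 0.05501∠-46.5° A.
Step 7 — Complex power: S = V·I* = 3.613 + j0.09748 VA.
Step 8 — Real power: P = Re(S) = 3.613 W.
Step 9 — Reactive power: Q = Im(S) = 0.09748 VAR.
Step 10 — Apparent power: |S| = 3.614 VA.
Step 11 — Power factor: PF = P/|S| = 0.9996 (lagging).

(a) P = 3.613 W  (b) Q = 0.09748 VAR  (c) S = 3.614 VA  (d) PF = 0.9996 (lagging)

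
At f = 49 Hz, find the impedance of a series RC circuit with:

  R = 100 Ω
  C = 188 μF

Step 1 — Angular frequency: ω = 2π·f = 2π·49 = 307.9 rad/s.
Step 2 — Component impedances:
  R: Z = R = 100 Ω
  C: Z = 1/(jωC) = -j/(ω·C) = 0 - j17.28 Ω
Step 3 — Series combination: Z_total = R + C = 100 - j17.28 Ω = 101.5∠-9.8° Ω.

Z = 100 - j17.28 Ω = 101.5∠-9.8° Ω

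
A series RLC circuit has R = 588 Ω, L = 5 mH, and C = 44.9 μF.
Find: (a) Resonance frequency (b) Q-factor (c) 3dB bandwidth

Step 1 — Resonance: ω₀ = 1/√(LC) = 1/√(0.005·4.49e-05) = 2111 rad/s.
Step 2 — f₀ = ω₀/(2π) = 335.9 Hz.
Step 3 — Series Q: Q = ω₀L/R = 2111·0.005/588 = 0.01795.
Step 4 — Bandwidth: Δω = ω₀/Q = 1.176e+05 rad/s; BW = Δω/(2π) = 1.872e+04 Hz.

(a) f₀ = 335.9 Hz  (b) Q = 0.01795  (c) BW = 1.872e+04 Hz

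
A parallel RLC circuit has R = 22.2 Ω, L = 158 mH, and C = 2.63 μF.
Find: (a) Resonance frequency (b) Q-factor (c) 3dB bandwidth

Step 1 — Resonance: ω₀ = 1/√(LC) = 1/√(0.158·2.63e-06) = 1551 rad/s.
Step 2 — f₀ = ω₀/(2π) = 246.9 Hz.
Step 3 — Parallel Q: Q = R/(ω₀L) = 22.2/(1551·0.158) = 0.09057.
Step 4 — Bandwidth: Δω = ω₀/Q = 1.713e+04 rad/s; BW = Δω/(2π) = 2726 Hz.

(a) f₀ = 246.9 Hz  (b) Q = 0.09057  (c) BW = 2726 Hz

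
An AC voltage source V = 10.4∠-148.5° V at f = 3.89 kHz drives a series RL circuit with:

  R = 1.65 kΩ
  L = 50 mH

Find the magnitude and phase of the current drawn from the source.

Step 1 — Angular frequency: ω = 2π·f = 2π·3890 = 2.444e+04 rad/s.
Step 2 — Component impedances:
  R: Z = R = 1650 Ω
  L: Z = jωL = j·2.444e+04·0.05 = 0 + j1222 Ω
Step 3 — Series combination: Z_total = R + L = 1650 + j1222 Ω = 2053∠36.5° Ω.
Step 4 — Source phasor: V = 10.4∠-148.5° V = -8.867 - j5.434 V.
Step 5 — Ohm's law: I = V / Z_total = (-8.867 - j5.434) / (1650 + j1222) = -0.005046 + j0.0004437 A.
Step 6 — Convert to polar: |I| = 0.005065 A, ∠I = 175.0°.

I = 0.005065∠175.0° A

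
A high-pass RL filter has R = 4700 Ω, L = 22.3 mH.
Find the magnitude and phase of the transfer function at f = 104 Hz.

Step 1 — Angular frequency: ω = 2π·104 = 653.5 rad/s.
Step 2 — Transfer function: H(jω) = jωL/(R + jωL).
Step 3 — Numerator jωL = j·14.57; denominator R + jωL = 4700 + j14.57.
Step 4 — H = 9.612e-06 + j0.0031.
Step 5 — Magnitude: |H| = 0.0031 (-50.2 dB); phase: φ = 89.8°.

|H| = 0.0031 (-50.2 dB), φ = 89.8°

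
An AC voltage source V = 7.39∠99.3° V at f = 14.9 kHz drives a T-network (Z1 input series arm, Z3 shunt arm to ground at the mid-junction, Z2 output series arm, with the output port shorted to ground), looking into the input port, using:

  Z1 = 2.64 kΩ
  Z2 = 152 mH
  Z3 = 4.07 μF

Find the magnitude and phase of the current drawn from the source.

Step 1 — Angular frequency: ω = 2π·f = 2π·1.49e+04 = 9.362e+04 rad/s.
Step 2 — Component impedances:
  Z1: Z = R = 2640 Ω
  Z2: Z = jωL = j·9.362e+04·0.152 = 0 + j1.423e+04 Ω
  Z3: Z = 1/(jωC) = -j/(ω·C) = 0 - j2.624 Ω
Step 3 — With the output port shorted to ground, the output series arm Z2 runs from the junction to ground; the shunt arm Z3 also runs from the junction to ground. They appear in parallel: Z3 || Z2 = 0 - j2.625 Ω.
Step 4 — Series with input arm Z1: Z_in = Z1 + (Z3 || Z2) = 2640 - j2.625 Ω = 2640∠-0.1° Ω.
Step 5 — Source phasor: V = 7.39∠99.3° V = -1.194 + j7.293 V.
Step 6 — Ohm's law: I = V / Z_total = (-1.194 + j7.293) / (2640 - j2.625) = -0.0004551 + j0.002762 A.
Step 7 — Convert to polar: |I| = 0.002799 A, ∠I = 99.4°.

I = 0.002799∠99.4° A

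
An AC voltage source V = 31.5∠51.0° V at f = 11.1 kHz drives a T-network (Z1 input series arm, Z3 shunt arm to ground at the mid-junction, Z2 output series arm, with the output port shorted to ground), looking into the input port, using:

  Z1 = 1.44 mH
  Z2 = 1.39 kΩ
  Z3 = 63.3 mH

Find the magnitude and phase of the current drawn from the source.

Step 1 — Angular frequency: ω = 2π·f = 2π·1.11e+04 = 6.974e+04 rad/s.
Step 2 — Component impedances:
  Z1: Z = jωL = j·6.974e+04·0.00144 = 0 + j100.4 Ω
  Z2: Z = R = 1390 Ω
  Z3: Z = jωL = j·6.974e+04·0.0633 = 0 + j4415 Ω
Step 3 — With the output port shorted to ground, the output series arm Z2 runs from the junction to ground; the shunt arm Z3 also runs from the junction to ground. They appear in parallel: Z3 || Z2 = 1265 + j398.2 Ω.
Step 4 — Series with input arm Z1: Z_in = Z1 + (Z3 || Z2) = 1265 + j498.6 Ω = 1359∠21.5° Ω.
Step 5 — Source phasor: V = 31.5∠51.0° V = 19.82 + j24.48 V.
Step 6 — Ohm's law: I = V / Z_total = (19.82 + j24.48) / (1265 + j498.6) = 0.02017 + j0.0114 A.
Step 7 — Convert to polar: |I| = 0.02317 A, ∠I = 29.5°.

I = 0.02317∠29.5° A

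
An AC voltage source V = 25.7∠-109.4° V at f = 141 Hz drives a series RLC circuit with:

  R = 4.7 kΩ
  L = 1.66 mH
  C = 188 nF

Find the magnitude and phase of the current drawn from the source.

Step 1 — Angular frequency: ω = 2π·f = 2π·141 = 885.9 rad/s.
Step 2 — Component impedances:
  R: Z = R = 4700 Ω
  L: Z = jωL = j·885.9·0.00166 = 0 + j1.471 Ω
  C: Z = 1/(jωC) = -j/(ω·C) = 0 - j6004 Ω
Step 3 — Series combination: Z_total = R + L + C = 4700 - j6003 Ω = 7624∠-51.9° Ω.
Step 4 — Source phasor: V = 25.7∠-109.4° V = -8.537 - j24.24 V.
Step 5 — Ohm's law: I = V / Z_total = (-8.537 - j24.24) / (4700 - j6003) = 0.001813 - j0.002842 A.
Step 6 — Convert to polar: |I| = 0.003371 A, ∠I = -57.5°.

I = 0.003371∠-57.5° A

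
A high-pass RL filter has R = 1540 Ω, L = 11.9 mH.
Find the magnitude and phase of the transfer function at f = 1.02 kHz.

Step 1 — Angular frequency: ω = 2π·1020 = 6409 rad/s.
Step 2 — Transfer function: H(jω) = jωL/(R + jωL).
Step 3 — Numerator jωL = j·76.27; denominator R + jωL = 1540 + j76.27.
Step 4 — H = 0.002447 + j0.0494.
Step 5 — Magnitude: |H| = 0.04946 (-26.1 dB); phase: φ = 87.2°.

|H| = 0.04946 (-26.1 dB), φ = 87.2°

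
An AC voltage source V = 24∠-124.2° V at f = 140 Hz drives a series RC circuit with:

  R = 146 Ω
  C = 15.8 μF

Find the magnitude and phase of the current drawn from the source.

Step 1 — Angular frequency: ω = 2π·f = 2π·140 = 879.6 rad/s.
Step 2 — Component impedances:
  R: Z = R = 146 Ω
  C: Z = 1/(jωC) = -j/(ω·C) = 0 - j71.95 Ω
Step 3 — Series combination: Z_total = R + C = 146 - j71.95 Ω = 162.8∠-26.2° Ω.
Step 4 — Source phasor: V = 24∠-124.2° V = -13.49 - j19.85 V.
Step 5 — Ohm's law: I = V / Z_total = (-13.49 - j19.85) / (146 - j71.95) = -0.02043 - j0.146 A.
Step 6 — Convert to polar: |I| = 0.1475 A, ∠I = -98.0°.

I = 0.1475∠-98.0° A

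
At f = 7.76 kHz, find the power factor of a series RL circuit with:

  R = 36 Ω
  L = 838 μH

Step 1 — Angular frequency: ω = 2π·f = 2π·7760 = 4.876e+04 rad/s.
Step 2 — Component impedances:
  R: Z = R = 36 Ω
  L: Z = jωL = j·4.876e+04·0.000838 = 0 + j40.86 Ω
Step 3 — Series combination: Z_total = R + L = 36 + j40.86 Ω = 54.46∠48.6° Ω.
Step 4 — Power factor: PF = cos(φ) = Re(Z)/|Z| = 36/54.456 = 0.6611.
Step 5 — Type: Im(Z) = 40.86 ⇒ lagging (phase φ = 48.6°).

PF = 0.6611 (lagging, φ = 48.6°)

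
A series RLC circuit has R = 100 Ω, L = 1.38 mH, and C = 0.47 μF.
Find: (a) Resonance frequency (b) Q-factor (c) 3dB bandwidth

Step 1 — Resonance: ω₀ = 1/√(LC) = 1/√(0.00138·4.7e-07) = 3.927e+04 rad/s.
Step 2 — f₀ = ω₀/(2π) = 6249 Hz.
Step 3 — Series Q: Q = ω₀L/R = 3.927e+04·0.00138/100 = 0.5419.
Step 4 — Bandwidth: Δω = ω₀/Q = 7.246e+04 rad/s; BW = Δω/(2π) = 1.153e+04 Hz.

(a) f₀ = 6249 Hz  (b) Q = 0.5419  (c) BW = 1.153e+04 Hz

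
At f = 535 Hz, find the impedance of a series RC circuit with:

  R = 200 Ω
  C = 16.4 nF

Step 1 — Angular frequency: ω = 2π·f = 2π·535 = 3362 rad/s.
Step 2 — Component impedances:
  R: Z = R = 200 Ω
  C: Z = 1/(jωC) = -j/(ω·C) = 0 - j1.814e+04 Ω
Step 3 — Series combination: Z_total = R + C = 200 - j1.814e+04 Ω = 1.814e+04∠-89.4° Ω.

Z = 200 - j1.814e+04 Ω = 1.814e+04∠-89.4° Ω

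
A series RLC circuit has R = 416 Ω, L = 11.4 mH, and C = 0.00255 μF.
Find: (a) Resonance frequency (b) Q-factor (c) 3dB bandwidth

Step 1 — Resonance: ω₀ = 1/√(LC) = 1/√(0.0114·2.55e-09) = 1.855e+05 rad/s.
Step 2 — f₀ = ω₀/(2π) = 2.952e+04 Hz.
Step 3 — Series Q: Q = ω₀L/R = 1.855e+05·0.0114/416 = 5.083.
Step 4 — Bandwidth: Δω = ω₀/Q = 3.649e+04 rad/s; BW = Δω/(2π) = 5808 Hz.

(a) f₀ = 2.952e+04 Hz  (b) Q = 5.083  (c) BW = 5808 Hz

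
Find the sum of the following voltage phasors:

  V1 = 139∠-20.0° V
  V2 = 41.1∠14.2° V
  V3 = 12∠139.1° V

Step 1 — Convert each phasor to rectangular form:
  V1 = 139·(cos(-20.0°) + j·sin(-20.0°)) = 130.6 - j47.54 V
  V2 = 41.1·(cos(14.2°) + j·sin(14.2°)) = 39.84 + j10.08 V
  V3 = 12·(cos(139.1°) + j·sin(139.1°)) = -9.07 + j7.857 V
Step 2 — Sum components: V_total = 161.4 - j29.6 V.
Step 3 — Convert to polar: |V_total| = 164.1 V, ∠V_total = -10.4°.

V_total = 164.1∠-10.4° V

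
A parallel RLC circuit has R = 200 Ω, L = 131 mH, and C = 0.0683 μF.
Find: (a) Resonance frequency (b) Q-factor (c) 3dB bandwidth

Step 1 — Resonance: ω₀ = 1/√(LC) = 1/√(0.131·6.83e-08) = 1.057e+04 rad/s.
Step 2 — f₀ = ω₀/(2π) = 1683 Hz.
Step 3 — Parallel Q: Q = R/(ω₀L) = 200/(1.057e+04·0.131) = 0.1444.
Step 4 — Bandwidth: Δω = ω₀/Q = 7.321e+04 rad/s; BW = Δω/(2π) = 1.165e+04 Hz.

(a) f₀ = 1683 Hz  (b) Q = 0.1444  (c) BW = 1.165e+04 Hz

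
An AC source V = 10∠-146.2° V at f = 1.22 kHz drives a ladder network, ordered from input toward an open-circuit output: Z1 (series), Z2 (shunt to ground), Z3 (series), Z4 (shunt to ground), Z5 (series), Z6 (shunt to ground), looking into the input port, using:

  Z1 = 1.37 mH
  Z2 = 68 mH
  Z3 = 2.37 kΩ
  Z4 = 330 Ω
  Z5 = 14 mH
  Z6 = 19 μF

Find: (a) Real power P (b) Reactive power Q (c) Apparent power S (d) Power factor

Step 1 — Angular frequency: ω = 2π·f = 2π·1220 = 7665 rad/s.
Step 2 — Component impedances:
  Z1: Z = jωL = j·7665·0.00137 = 0 + j10.5 Ω
  Z2: Z = jωL = j·7665·0.068 = 0 + j521.3 Ω
  Z3: Z = R = 2370 Ω
  Z4: Z = R = 330 Ω
  Z5: Z = jωL = j·7665·0.014 = 0 + j107.3 Ω
  Z6: Z = 1/(jωC) = -j/(ω·C) = 0 - j6.866 Ω
Step 3 — Ladder network (open output): work backward from the far end, alternating series and parallel combinations. Z_in = 106.4 + j504.6 Ω = 515.6∠78.1° Ω.
Step 4 — Source phasor: V = 10∠-146.2° V = -8.31 - j5.563 V.
Step 5 — Current: I = V / Z = -0.01388 + j0.01354 A = 0.01939∠135.7° A.
Step 6 — Complex power: S = V·I* = 0.04 + j0.1898 VA.
Step 7 — Real power: P = Re(S) = 0.04 W.
Step 8 — Reactive power: Q = Im(S) = 0.1898 VAR.
Step 9 — Apparent power: |S| = 0.1939 VA.
Step 10 — Power factor: PF = P/|S| = 0.2062 (lagging).

(a) P = 0.04 W  (b) Q = 0.1898 VAR  (c) S = 0.1939 VA  (d) PF = 0.2062 (lagging)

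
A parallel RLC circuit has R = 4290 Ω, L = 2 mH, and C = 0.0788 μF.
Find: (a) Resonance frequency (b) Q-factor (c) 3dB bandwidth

Step 1 — Resonance: ω₀ = 1/√(LC) = 1/√(0.002·7.88e-08) = 7.966e+04 rad/s.
Step 2 — f₀ = ω₀/(2π) = 1.268e+04 Hz.
Step 3 — Parallel Q: Q = R/(ω₀L) = 4290/(7.966e+04·0.002) = 26.93.
Step 4 — Bandwidth: Δω = ω₀/Q = 2958 rad/s; BW = Δω/(2π) = 470.8 Hz.

(a) f₀ = 1.268e+04 Hz  (b) Q = 26.93  (c) BW = 470.8 Hz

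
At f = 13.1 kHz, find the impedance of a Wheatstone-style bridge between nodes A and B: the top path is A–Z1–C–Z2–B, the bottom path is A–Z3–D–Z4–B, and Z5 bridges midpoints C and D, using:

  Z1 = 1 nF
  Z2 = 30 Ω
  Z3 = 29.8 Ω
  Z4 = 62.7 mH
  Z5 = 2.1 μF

Step 1 — Angular frequency: ω = 2π·f = 2π·1.31e+04 = 8.231e+04 rad/s.
Step 2 — Component impedances:
  Z1: Z = 1/(jωC) = -j/(ω·C) = 0 - j1.215e+04 Ω
  Z2: Z = R = 30 Ω
  Z3: Z = R = 29.8 Ω
  Z4: Z = jωL = j·8.231e+04·0.0627 = 0 + j5161 Ω
  Z5: Z = 1/(jωC) = -j/(ω·C) = 0 - j5.785 Ω
Step 3 — Bridge requires nodal analysis (the Z5 bridge couples midpoints C and D, so the two paths cannot be reduced to a simple series/parallel combination). Setting node B to ground and injecting 1 A at node A, the 3-node admittance system at A, C, D solves to V_A = Z_AB = 59.84 - j5.687 Ω = 60.11∠-5.4° Ω.

Z = 59.84 - j5.687 Ω = 60.11∠-5.4° Ω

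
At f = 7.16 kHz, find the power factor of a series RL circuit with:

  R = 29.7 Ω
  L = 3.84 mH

Step 1 — Angular frequency: ω = 2π·f = 2π·7160 = 4.499e+04 rad/s.
Step 2 — Component impedances:
  R: Z = R = 29.7 Ω
  L: Z = jωL = j·4.499e+04·0.00384 = 0 + j172.8 Ω
Step 3 — Series combination: Z_total = R + L = 29.7 + j172.8 Ω = 175.3∠80.2° Ω.
Step 4 — Power factor: PF = cos(φ) = Re(Z)/|Z| = 29.7/175.3 = 0.1694.
Step 5 — Type: Im(Z) = 172.8 ⇒ lagging (phase φ = 80.2°).

PF = 0.1694 (lagging, φ = 80.2°)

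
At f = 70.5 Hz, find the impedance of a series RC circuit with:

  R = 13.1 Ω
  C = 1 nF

Step 1 — Angular frequency: ω = 2π·f = 2π·70.5 = 443 rad/s.
Step 2 — Component impedances:
  R: Z = R = 13.1 Ω
  C: Z = 1/(jωC) = -j/(ω·C) = 0 - j2.258e+06 Ω
Step 3 — Series combination: Z_total = R + C = 13.1 - j2.258e+06 Ω = 2.258e+06∠-90.0° Ω.

Z = 13.1 - j2.258e+06 Ω = 2.258e+06∠-90.0° Ω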